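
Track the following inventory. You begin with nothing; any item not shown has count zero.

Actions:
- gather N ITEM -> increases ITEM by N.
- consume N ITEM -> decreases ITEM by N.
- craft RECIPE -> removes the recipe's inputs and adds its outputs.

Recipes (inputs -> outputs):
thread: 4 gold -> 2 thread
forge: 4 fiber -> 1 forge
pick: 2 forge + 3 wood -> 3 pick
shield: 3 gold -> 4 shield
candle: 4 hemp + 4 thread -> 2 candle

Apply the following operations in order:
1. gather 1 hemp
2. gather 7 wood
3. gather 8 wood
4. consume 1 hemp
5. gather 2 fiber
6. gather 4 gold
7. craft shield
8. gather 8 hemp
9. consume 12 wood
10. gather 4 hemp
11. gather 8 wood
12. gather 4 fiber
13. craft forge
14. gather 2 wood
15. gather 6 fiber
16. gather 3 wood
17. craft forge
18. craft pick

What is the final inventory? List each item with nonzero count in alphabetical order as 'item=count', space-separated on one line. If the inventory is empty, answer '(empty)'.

After 1 (gather 1 hemp): hemp=1
After 2 (gather 7 wood): hemp=1 wood=7
After 3 (gather 8 wood): hemp=1 wood=15
After 4 (consume 1 hemp): wood=15
After 5 (gather 2 fiber): fiber=2 wood=15
After 6 (gather 4 gold): fiber=2 gold=4 wood=15
After 7 (craft shield): fiber=2 gold=1 shield=4 wood=15
After 8 (gather 8 hemp): fiber=2 gold=1 hemp=8 shield=4 wood=15
After 9 (consume 12 wood): fiber=2 gold=1 hemp=8 shield=4 wood=3
After 10 (gather 4 hemp): fiber=2 gold=1 hemp=12 shield=4 wood=3
After 11 (gather 8 wood): fiber=2 gold=1 hemp=12 shield=4 wood=11
After 12 (gather 4 fiber): fiber=6 gold=1 hemp=12 shield=4 wood=11
After 13 (craft forge): fiber=2 forge=1 gold=1 hemp=12 shield=4 wood=11
After 14 (gather 2 wood): fiber=2 forge=1 gold=1 hemp=12 shield=4 wood=13
After 15 (gather 6 fiber): fiber=8 forge=1 gold=1 hemp=12 shield=4 wood=13
After 16 (gather 3 wood): fiber=8 forge=1 gold=1 hemp=12 shield=4 wood=16
After 17 (craft forge): fiber=4 forge=2 gold=1 hemp=12 shield=4 wood=16
After 18 (craft pick): fiber=4 gold=1 hemp=12 pick=3 shield=4 wood=13

Answer: fiber=4 gold=1 hemp=12 pick=3 shield=4 wood=13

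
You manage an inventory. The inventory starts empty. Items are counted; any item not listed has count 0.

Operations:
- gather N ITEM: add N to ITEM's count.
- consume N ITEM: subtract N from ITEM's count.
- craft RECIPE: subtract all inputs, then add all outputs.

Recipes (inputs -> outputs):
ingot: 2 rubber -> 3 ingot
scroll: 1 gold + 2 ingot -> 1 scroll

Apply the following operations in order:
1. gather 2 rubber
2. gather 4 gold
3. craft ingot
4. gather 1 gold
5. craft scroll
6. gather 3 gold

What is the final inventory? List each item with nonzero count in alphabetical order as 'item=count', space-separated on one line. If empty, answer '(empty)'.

After 1 (gather 2 rubber): rubber=2
After 2 (gather 4 gold): gold=4 rubber=2
After 3 (craft ingot): gold=4 ingot=3
After 4 (gather 1 gold): gold=5 ingot=3
After 5 (craft scroll): gold=4 ingot=1 scroll=1
After 6 (gather 3 gold): gold=7 ingot=1 scroll=1

Answer: gold=7 ingot=1 scroll=1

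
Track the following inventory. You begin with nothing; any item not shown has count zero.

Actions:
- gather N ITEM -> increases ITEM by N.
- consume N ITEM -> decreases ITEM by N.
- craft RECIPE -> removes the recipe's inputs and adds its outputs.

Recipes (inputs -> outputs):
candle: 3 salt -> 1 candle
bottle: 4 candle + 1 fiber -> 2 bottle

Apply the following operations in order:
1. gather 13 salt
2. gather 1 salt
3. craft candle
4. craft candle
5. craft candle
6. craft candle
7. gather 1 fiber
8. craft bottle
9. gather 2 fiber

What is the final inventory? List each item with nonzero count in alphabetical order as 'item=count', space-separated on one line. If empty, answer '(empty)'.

Answer: bottle=2 fiber=2 salt=2

Derivation:
After 1 (gather 13 salt): salt=13
After 2 (gather 1 salt): salt=14
After 3 (craft candle): candle=1 salt=11
After 4 (craft candle): candle=2 salt=8
After 5 (craft candle): candle=3 salt=5
After 6 (craft candle): candle=4 salt=2
After 7 (gather 1 fiber): candle=4 fiber=1 salt=2
After 8 (craft bottle): bottle=2 salt=2
After 9 (gather 2 fiber): bottle=2 fiber=2 salt=2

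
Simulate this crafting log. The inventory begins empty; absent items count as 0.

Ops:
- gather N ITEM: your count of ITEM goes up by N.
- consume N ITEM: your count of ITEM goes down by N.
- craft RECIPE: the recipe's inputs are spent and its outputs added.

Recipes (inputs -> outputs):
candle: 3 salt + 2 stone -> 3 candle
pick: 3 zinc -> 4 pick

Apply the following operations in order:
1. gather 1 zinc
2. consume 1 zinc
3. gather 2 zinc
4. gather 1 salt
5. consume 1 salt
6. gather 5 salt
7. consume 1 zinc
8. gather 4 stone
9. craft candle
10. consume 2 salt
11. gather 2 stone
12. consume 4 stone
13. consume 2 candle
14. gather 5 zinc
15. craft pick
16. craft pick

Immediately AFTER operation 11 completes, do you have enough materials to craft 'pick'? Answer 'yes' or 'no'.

After 1 (gather 1 zinc): zinc=1
After 2 (consume 1 zinc): (empty)
After 3 (gather 2 zinc): zinc=2
After 4 (gather 1 salt): salt=1 zinc=2
After 5 (consume 1 salt): zinc=2
After 6 (gather 5 salt): salt=5 zinc=2
After 7 (consume 1 zinc): salt=5 zinc=1
After 8 (gather 4 stone): salt=5 stone=4 zinc=1
After 9 (craft candle): candle=3 salt=2 stone=2 zinc=1
After 10 (consume 2 salt): candle=3 stone=2 zinc=1
After 11 (gather 2 stone): candle=3 stone=4 zinc=1

Answer: no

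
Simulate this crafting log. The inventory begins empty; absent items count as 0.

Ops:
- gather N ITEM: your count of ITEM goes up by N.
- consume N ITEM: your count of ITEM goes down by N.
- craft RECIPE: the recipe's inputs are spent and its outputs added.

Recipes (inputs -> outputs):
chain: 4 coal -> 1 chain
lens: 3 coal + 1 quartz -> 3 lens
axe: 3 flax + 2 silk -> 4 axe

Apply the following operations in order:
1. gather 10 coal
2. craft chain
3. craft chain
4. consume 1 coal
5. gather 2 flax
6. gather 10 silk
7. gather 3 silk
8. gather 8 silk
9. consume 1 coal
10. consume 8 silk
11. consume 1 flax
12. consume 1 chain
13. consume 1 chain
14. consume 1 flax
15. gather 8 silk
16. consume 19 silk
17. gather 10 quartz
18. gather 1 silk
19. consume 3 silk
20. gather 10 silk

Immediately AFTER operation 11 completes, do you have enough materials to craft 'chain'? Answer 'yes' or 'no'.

Answer: no

Derivation:
After 1 (gather 10 coal): coal=10
After 2 (craft chain): chain=1 coal=6
After 3 (craft chain): chain=2 coal=2
After 4 (consume 1 coal): chain=2 coal=1
After 5 (gather 2 flax): chain=2 coal=1 flax=2
After 6 (gather 10 silk): chain=2 coal=1 flax=2 silk=10
After 7 (gather 3 silk): chain=2 coal=1 flax=2 silk=13
After 8 (gather 8 silk): chain=2 coal=1 flax=2 silk=21
After 9 (consume 1 coal): chain=2 flax=2 silk=21
After 10 (consume 8 silk): chain=2 flax=2 silk=13
After 11 (consume 1 flax): chain=2 flax=1 silk=13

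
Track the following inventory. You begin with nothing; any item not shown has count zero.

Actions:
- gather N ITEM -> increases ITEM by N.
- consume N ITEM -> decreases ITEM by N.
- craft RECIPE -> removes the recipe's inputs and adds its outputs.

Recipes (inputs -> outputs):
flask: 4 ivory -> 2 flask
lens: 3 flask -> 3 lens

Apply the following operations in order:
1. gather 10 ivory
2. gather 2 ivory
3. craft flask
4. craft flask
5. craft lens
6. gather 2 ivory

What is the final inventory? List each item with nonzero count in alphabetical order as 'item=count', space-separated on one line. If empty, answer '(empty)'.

After 1 (gather 10 ivory): ivory=10
After 2 (gather 2 ivory): ivory=12
After 3 (craft flask): flask=2 ivory=8
After 4 (craft flask): flask=4 ivory=4
After 5 (craft lens): flask=1 ivory=4 lens=3
After 6 (gather 2 ivory): flask=1 ivory=6 lens=3

Answer: flask=1 ivory=6 lens=3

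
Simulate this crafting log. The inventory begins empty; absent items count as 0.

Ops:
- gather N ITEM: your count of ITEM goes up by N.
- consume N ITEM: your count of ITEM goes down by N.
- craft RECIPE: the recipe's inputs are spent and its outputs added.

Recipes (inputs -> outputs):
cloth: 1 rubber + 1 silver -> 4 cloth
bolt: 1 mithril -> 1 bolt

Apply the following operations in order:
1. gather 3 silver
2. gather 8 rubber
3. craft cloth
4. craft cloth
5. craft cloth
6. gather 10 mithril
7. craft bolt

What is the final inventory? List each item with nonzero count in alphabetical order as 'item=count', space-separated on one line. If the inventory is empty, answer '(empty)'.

After 1 (gather 3 silver): silver=3
After 2 (gather 8 rubber): rubber=8 silver=3
After 3 (craft cloth): cloth=4 rubber=7 silver=2
After 4 (craft cloth): cloth=8 rubber=6 silver=1
After 5 (craft cloth): cloth=12 rubber=5
After 6 (gather 10 mithril): cloth=12 mithril=10 rubber=5
After 7 (craft bolt): bolt=1 cloth=12 mithril=9 rubber=5

Answer: bolt=1 cloth=12 mithril=9 rubber=5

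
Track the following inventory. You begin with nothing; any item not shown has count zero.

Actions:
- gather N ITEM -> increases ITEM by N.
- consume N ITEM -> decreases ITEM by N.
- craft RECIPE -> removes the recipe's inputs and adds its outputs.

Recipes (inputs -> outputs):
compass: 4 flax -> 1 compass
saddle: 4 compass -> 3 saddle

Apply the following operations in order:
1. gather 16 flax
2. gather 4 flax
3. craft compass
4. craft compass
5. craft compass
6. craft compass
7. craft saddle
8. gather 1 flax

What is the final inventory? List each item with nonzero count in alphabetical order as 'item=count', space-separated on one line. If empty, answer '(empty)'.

After 1 (gather 16 flax): flax=16
After 2 (gather 4 flax): flax=20
After 3 (craft compass): compass=1 flax=16
After 4 (craft compass): compass=2 flax=12
After 5 (craft compass): compass=3 flax=8
After 6 (craft compass): compass=4 flax=4
After 7 (craft saddle): flax=4 saddle=3
After 8 (gather 1 flax): flax=5 saddle=3

Answer: flax=5 saddle=3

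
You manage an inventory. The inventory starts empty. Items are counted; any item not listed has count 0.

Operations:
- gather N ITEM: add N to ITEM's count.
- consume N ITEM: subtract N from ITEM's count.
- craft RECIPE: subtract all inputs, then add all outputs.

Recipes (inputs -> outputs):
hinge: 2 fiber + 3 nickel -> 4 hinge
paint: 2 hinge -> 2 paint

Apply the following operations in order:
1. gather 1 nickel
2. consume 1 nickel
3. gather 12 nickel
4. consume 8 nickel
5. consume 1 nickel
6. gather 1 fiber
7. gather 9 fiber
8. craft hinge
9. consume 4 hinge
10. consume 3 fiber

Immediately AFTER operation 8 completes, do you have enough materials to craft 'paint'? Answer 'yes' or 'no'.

Answer: yes

Derivation:
After 1 (gather 1 nickel): nickel=1
After 2 (consume 1 nickel): (empty)
After 3 (gather 12 nickel): nickel=12
After 4 (consume 8 nickel): nickel=4
After 5 (consume 1 nickel): nickel=3
After 6 (gather 1 fiber): fiber=1 nickel=3
After 7 (gather 9 fiber): fiber=10 nickel=3
After 8 (craft hinge): fiber=8 hinge=4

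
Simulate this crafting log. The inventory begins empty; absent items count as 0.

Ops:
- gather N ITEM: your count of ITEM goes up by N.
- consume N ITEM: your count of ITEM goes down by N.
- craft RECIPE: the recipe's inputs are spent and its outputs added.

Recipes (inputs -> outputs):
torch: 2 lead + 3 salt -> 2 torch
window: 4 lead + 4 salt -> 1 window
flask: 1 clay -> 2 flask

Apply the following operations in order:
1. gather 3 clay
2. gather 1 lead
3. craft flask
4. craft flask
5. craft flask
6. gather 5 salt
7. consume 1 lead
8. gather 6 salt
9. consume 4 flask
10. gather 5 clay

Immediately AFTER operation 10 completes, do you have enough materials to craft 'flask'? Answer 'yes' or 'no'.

After 1 (gather 3 clay): clay=3
After 2 (gather 1 lead): clay=3 lead=1
After 3 (craft flask): clay=2 flask=2 lead=1
After 4 (craft flask): clay=1 flask=4 lead=1
After 5 (craft flask): flask=6 lead=1
After 6 (gather 5 salt): flask=6 lead=1 salt=5
After 7 (consume 1 lead): flask=6 salt=5
After 8 (gather 6 salt): flask=6 salt=11
After 9 (consume 4 flask): flask=2 salt=11
After 10 (gather 5 clay): clay=5 flask=2 salt=11

Answer: yes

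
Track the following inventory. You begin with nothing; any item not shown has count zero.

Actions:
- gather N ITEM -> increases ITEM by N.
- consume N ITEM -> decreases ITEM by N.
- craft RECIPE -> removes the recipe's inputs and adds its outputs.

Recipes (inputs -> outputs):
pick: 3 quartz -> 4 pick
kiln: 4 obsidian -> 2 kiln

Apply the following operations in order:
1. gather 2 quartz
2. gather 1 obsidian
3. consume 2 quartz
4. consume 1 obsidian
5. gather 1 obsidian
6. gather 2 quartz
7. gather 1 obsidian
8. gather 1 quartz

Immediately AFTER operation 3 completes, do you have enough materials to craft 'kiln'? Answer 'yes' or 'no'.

Answer: no

Derivation:
After 1 (gather 2 quartz): quartz=2
After 2 (gather 1 obsidian): obsidian=1 quartz=2
After 3 (consume 2 quartz): obsidian=1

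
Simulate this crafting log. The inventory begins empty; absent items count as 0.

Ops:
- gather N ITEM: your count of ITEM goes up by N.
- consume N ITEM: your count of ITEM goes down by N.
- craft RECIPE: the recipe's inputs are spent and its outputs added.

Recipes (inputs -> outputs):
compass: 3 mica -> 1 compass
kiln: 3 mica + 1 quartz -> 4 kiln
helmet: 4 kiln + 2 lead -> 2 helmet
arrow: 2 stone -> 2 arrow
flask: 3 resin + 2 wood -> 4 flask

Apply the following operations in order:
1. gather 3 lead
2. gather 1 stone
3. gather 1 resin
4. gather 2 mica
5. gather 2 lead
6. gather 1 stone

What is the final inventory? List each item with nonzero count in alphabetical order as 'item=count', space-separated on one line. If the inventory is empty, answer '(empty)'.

After 1 (gather 3 lead): lead=3
After 2 (gather 1 stone): lead=3 stone=1
After 3 (gather 1 resin): lead=3 resin=1 stone=1
After 4 (gather 2 mica): lead=3 mica=2 resin=1 stone=1
After 5 (gather 2 lead): lead=5 mica=2 resin=1 stone=1
After 6 (gather 1 stone): lead=5 mica=2 resin=1 stone=2

Answer: lead=5 mica=2 resin=1 stone=2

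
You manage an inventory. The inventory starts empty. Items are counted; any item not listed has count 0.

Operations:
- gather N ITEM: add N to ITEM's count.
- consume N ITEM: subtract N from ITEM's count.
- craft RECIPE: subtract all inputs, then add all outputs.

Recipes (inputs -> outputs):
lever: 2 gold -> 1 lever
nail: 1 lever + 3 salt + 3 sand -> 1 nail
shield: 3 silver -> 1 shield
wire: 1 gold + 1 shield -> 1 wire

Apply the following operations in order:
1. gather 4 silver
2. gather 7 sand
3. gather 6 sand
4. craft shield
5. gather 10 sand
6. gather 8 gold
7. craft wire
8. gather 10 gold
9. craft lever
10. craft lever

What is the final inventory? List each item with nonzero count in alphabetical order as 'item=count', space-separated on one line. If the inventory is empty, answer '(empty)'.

After 1 (gather 4 silver): silver=4
After 2 (gather 7 sand): sand=7 silver=4
After 3 (gather 6 sand): sand=13 silver=4
After 4 (craft shield): sand=13 shield=1 silver=1
After 5 (gather 10 sand): sand=23 shield=1 silver=1
After 6 (gather 8 gold): gold=8 sand=23 shield=1 silver=1
After 7 (craft wire): gold=7 sand=23 silver=1 wire=1
After 8 (gather 10 gold): gold=17 sand=23 silver=1 wire=1
After 9 (craft lever): gold=15 lever=1 sand=23 silver=1 wire=1
After 10 (craft lever): gold=13 lever=2 sand=23 silver=1 wire=1

Answer: gold=13 lever=2 sand=23 silver=1 wire=1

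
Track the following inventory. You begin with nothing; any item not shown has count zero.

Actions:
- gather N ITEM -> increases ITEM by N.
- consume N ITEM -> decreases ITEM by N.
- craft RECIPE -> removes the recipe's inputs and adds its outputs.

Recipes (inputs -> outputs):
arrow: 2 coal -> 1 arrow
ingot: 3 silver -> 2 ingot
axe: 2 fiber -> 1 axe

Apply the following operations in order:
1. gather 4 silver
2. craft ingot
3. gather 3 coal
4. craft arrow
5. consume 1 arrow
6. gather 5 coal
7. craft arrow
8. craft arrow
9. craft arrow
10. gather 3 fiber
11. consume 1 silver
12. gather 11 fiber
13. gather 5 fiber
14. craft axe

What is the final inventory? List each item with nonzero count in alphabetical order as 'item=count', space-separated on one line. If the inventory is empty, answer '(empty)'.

Answer: arrow=3 axe=1 fiber=17 ingot=2

Derivation:
After 1 (gather 4 silver): silver=4
After 2 (craft ingot): ingot=2 silver=1
After 3 (gather 3 coal): coal=3 ingot=2 silver=1
After 4 (craft arrow): arrow=1 coal=1 ingot=2 silver=1
After 5 (consume 1 arrow): coal=1 ingot=2 silver=1
After 6 (gather 5 coal): coal=6 ingot=2 silver=1
After 7 (craft arrow): arrow=1 coal=4 ingot=2 silver=1
After 8 (craft arrow): arrow=2 coal=2 ingot=2 silver=1
After 9 (craft arrow): arrow=3 ingot=2 silver=1
After 10 (gather 3 fiber): arrow=3 fiber=3 ingot=2 silver=1
After 11 (consume 1 silver): arrow=3 fiber=3 ingot=2
After 12 (gather 11 fiber): arrow=3 fiber=14 ingot=2
After 13 (gather 5 fiber): arrow=3 fiber=19 ingot=2
After 14 (craft axe): arrow=3 axe=1 fiber=17 ingot=2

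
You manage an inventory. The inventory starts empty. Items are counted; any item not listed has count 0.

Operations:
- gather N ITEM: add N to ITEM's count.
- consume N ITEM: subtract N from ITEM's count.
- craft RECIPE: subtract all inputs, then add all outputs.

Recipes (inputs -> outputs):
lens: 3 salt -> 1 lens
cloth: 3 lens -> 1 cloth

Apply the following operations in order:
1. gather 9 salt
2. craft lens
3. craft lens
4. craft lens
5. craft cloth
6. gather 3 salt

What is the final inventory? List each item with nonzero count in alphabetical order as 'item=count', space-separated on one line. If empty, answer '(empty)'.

Answer: cloth=1 salt=3

Derivation:
After 1 (gather 9 salt): salt=9
After 2 (craft lens): lens=1 salt=6
After 3 (craft lens): lens=2 salt=3
After 4 (craft lens): lens=3
After 5 (craft cloth): cloth=1
After 6 (gather 3 salt): cloth=1 salt=3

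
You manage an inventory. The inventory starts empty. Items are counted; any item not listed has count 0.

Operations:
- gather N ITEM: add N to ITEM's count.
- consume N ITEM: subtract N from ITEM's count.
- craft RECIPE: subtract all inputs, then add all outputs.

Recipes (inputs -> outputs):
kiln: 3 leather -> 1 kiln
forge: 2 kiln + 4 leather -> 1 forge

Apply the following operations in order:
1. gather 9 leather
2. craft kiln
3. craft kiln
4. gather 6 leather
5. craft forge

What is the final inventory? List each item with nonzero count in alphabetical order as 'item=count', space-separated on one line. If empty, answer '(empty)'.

After 1 (gather 9 leather): leather=9
After 2 (craft kiln): kiln=1 leather=6
After 3 (craft kiln): kiln=2 leather=3
After 4 (gather 6 leather): kiln=2 leather=9
After 5 (craft forge): forge=1 leather=5

Answer: forge=1 leather=5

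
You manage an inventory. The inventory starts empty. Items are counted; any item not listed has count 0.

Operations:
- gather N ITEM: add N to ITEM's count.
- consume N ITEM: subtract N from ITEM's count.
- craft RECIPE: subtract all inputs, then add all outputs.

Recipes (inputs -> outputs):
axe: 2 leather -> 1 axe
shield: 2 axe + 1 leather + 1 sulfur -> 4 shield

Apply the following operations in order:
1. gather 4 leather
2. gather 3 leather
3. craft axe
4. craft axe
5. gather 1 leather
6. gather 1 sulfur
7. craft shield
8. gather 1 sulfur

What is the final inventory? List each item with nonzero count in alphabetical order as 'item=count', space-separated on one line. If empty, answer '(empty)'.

Answer: leather=3 shield=4 sulfur=1

Derivation:
After 1 (gather 4 leather): leather=4
After 2 (gather 3 leather): leather=7
After 3 (craft axe): axe=1 leather=5
After 4 (craft axe): axe=2 leather=3
After 5 (gather 1 leather): axe=2 leather=4
After 6 (gather 1 sulfur): axe=2 leather=4 sulfur=1
After 7 (craft shield): leather=3 shield=4
After 8 (gather 1 sulfur): leather=3 shield=4 sulfur=1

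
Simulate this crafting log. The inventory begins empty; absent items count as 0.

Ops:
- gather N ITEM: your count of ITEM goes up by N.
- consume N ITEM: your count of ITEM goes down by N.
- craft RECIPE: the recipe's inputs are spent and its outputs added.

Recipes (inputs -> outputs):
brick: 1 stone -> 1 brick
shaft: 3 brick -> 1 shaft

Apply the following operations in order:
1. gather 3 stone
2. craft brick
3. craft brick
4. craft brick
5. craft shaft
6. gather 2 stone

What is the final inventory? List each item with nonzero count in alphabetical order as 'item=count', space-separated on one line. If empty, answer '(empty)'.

Answer: shaft=1 stone=2

Derivation:
After 1 (gather 3 stone): stone=3
After 2 (craft brick): brick=1 stone=2
After 3 (craft brick): brick=2 stone=1
After 4 (craft brick): brick=3
After 5 (craft shaft): shaft=1
After 6 (gather 2 stone): shaft=1 stone=2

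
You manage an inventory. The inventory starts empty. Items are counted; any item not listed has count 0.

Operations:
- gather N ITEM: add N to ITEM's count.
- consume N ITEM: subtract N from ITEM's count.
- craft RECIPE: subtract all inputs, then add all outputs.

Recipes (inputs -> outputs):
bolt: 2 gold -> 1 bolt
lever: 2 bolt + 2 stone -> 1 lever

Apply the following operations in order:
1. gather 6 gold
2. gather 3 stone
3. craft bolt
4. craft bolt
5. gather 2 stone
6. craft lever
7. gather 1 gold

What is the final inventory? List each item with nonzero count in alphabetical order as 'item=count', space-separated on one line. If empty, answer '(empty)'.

After 1 (gather 6 gold): gold=6
After 2 (gather 3 stone): gold=6 stone=3
After 3 (craft bolt): bolt=1 gold=4 stone=3
After 4 (craft bolt): bolt=2 gold=2 stone=3
After 5 (gather 2 stone): bolt=2 gold=2 stone=5
After 6 (craft lever): gold=2 lever=1 stone=3
After 7 (gather 1 gold): gold=3 lever=1 stone=3

Answer: gold=3 lever=1 stone=3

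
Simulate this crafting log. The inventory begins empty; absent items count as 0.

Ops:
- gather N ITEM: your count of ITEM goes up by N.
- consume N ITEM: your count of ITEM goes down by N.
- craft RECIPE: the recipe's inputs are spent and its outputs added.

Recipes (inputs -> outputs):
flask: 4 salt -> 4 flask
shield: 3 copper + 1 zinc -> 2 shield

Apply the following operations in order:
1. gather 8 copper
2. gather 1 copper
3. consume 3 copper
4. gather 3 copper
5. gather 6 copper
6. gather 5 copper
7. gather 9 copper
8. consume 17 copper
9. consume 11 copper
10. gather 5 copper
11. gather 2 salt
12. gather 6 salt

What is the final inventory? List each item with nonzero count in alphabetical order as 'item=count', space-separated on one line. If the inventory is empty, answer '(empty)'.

After 1 (gather 8 copper): copper=8
After 2 (gather 1 copper): copper=9
After 3 (consume 3 copper): copper=6
After 4 (gather 3 copper): copper=9
After 5 (gather 6 copper): copper=15
After 6 (gather 5 copper): copper=20
After 7 (gather 9 copper): copper=29
After 8 (consume 17 copper): copper=12
After 9 (consume 11 copper): copper=1
After 10 (gather 5 copper): copper=6
After 11 (gather 2 salt): copper=6 salt=2
After 12 (gather 6 salt): copper=6 salt=8

Answer: copper=6 salt=8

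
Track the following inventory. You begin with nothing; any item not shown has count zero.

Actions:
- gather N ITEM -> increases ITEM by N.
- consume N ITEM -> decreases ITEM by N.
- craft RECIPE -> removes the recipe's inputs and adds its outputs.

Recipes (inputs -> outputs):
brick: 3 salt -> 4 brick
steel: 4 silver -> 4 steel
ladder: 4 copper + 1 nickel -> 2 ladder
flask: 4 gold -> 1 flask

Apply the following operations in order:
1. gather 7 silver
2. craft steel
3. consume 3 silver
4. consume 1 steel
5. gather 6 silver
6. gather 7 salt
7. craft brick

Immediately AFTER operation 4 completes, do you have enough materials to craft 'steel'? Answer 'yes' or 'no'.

After 1 (gather 7 silver): silver=7
After 2 (craft steel): silver=3 steel=4
After 3 (consume 3 silver): steel=4
After 4 (consume 1 steel): steel=3

Answer: no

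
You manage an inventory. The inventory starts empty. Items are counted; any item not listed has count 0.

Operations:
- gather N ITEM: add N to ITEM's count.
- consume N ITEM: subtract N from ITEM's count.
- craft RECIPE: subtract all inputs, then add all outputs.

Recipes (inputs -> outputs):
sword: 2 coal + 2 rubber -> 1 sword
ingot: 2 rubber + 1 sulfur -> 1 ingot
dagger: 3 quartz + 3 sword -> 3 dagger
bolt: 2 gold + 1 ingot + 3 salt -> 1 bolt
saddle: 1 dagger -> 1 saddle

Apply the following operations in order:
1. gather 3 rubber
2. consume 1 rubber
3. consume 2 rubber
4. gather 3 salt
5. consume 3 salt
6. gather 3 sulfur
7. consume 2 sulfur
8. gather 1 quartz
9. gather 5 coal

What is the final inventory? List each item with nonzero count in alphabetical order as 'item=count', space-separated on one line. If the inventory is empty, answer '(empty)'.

After 1 (gather 3 rubber): rubber=3
After 2 (consume 1 rubber): rubber=2
After 3 (consume 2 rubber): (empty)
After 4 (gather 3 salt): salt=3
After 5 (consume 3 salt): (empty)
After 6 (gather 3 sulfur): sulfur=3
After 7 (consume 2 sulfur): sulfur=1
After 8 (gather 1 quartz): quartz=1 sulfur=1
After 9 (gather 5 coal): coal=5 quartz=1 sulfur=1

Answer: coal=5 quartz=1 sulfur=1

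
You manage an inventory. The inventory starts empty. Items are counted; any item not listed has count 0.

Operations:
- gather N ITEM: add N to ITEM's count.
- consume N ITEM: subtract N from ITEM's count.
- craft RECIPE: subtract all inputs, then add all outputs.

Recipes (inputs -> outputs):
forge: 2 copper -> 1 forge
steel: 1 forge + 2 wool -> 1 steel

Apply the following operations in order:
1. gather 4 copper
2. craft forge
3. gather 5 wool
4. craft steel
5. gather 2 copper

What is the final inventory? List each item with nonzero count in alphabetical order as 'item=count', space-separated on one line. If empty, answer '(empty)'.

After 1 (gather 4 copper): copper=4
After 2 (craft forge): copper=2 forge=1
After 3 (gather 5 wool): copper=2 forge=1 wool=5
After 4 (craft steel): copper=2 steel=1 wool=3
After 5 (gather 2 copper): copper=4 steel=1 wool=3

Answer: copper=4 steel=1 wool=3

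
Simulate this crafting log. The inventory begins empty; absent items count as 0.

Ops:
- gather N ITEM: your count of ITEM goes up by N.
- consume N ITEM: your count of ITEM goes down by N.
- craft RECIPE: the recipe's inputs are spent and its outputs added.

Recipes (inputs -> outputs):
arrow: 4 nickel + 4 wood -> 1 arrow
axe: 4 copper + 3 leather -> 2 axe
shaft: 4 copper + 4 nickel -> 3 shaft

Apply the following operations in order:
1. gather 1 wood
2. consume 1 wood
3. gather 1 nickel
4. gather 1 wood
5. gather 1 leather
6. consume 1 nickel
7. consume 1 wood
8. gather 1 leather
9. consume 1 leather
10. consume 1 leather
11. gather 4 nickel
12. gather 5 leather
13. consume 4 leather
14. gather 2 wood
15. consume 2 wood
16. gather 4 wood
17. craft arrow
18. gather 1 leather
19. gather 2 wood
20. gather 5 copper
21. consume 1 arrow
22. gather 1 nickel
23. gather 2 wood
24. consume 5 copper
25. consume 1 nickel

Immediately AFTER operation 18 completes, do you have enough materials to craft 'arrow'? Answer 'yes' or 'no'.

Answer: no

Derivation:
After 1 (gather 1 wood): wood=1
After 2 (consume 1 wood): (empty)
After 3 (gather 1 nickel): nickel=1
After 4 (gather 1 wood): nickel=1 wood=1
After 5 (gather 1 leather): leather=1 nickel=1 wood=1
After 6 (consume 1 nickel): leather=1 wood=1
After 7 (consume 1 wood): leather=1
After 8 (gather 1 leather): leather=2
After 9 (consume 1 leather): leather=1
After 10 (consume 1 leather): (empty)
After 11 (gather 4 nickel): nickel=4
After 12 (gather 5 leather): leather=5 nickel=4
After 13 (consume 4 leather): leather=1 nickel=4
After 14 (gather 2 wood): leather=1 nickel=4 wood=2
After 15 (consume 2 wood): leather=1 nickel=4
After 16 (gather 4 wood): leather=1 nickel=4 wood=4
After 17 (craft arrow): arrow=1 leather=1
After 18 (gather 1 leather): arrow=1 leather=2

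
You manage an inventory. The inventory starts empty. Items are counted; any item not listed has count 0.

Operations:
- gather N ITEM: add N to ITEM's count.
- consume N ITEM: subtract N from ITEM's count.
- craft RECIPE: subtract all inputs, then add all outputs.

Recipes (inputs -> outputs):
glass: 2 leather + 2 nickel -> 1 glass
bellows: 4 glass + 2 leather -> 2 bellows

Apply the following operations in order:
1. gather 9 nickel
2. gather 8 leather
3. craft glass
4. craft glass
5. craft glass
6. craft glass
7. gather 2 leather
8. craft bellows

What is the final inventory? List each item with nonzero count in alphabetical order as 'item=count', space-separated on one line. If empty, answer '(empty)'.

After 1 (gather 9 nickel): nickel=9
After 2 (gather 8 leather): leather=8 nickel=9
After 3 (craft glass): glass=1 leather=6 nickel=7
After 4 (craft glass): glass=2 leather=4 nickel=5
After 5 (craft glass): glass=3 leather=2 nickel=3
After 6 (craft glass): glass=4 nickel=1
After 7 (gather 2 leather): glass=4 leather=2 nickel=1
After 8 (craft bellows): bellows=2 nickel=1

Answer: bellows=2 nickel=1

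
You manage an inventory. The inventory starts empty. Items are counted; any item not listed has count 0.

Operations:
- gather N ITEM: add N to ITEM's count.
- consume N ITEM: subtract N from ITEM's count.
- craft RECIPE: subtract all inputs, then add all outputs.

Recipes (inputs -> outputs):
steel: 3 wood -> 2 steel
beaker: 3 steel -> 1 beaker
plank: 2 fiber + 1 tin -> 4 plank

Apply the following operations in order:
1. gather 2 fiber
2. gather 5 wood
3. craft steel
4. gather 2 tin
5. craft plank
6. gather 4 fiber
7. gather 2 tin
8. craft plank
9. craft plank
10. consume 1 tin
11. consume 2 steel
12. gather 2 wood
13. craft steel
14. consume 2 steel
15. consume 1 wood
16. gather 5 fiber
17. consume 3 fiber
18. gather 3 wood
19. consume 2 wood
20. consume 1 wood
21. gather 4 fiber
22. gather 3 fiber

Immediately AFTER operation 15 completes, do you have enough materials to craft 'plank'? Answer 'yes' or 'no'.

Answer: no

Derivation:
After 1 (gather 2 fiber): fiber=2
After 2 (gather 5 wood): fiber=2 wood=5
After 3 (craft steel): fiber=2 steel=2 wood=2
After 4 (gather 2 tin): fiber=2 steel=2 tin=2 wood=2
After 5 (craft plank): plank=4 steel=2 tin=1 wood=2
After 6 (gather 4 fiber): fiber=4 plank=4 steel=2 tin=1 wood=2
After 7 (gather 2 tin): fiber=4 plank=4 steel=2 tin=3 wood=2
After 8 (craft plank): fiber=2 plank=8 steel=2 tin=2 wood=2
After 9 (craft plank): plank=12 steel=2 tin=1 wood=2
After 10 (consume 1 tin): plank=12 steel=2 wood=2
After 11 (consume 2 steel): plank=12 wood=2
After 12 (gather 2 wood): plank=12 wood=4
After 13 (craft steel): plank=12 steel=2 wood=1
After 14 (consume 2 steel): plank=12 wood=1
After 15 (consume 1 wood): plank=12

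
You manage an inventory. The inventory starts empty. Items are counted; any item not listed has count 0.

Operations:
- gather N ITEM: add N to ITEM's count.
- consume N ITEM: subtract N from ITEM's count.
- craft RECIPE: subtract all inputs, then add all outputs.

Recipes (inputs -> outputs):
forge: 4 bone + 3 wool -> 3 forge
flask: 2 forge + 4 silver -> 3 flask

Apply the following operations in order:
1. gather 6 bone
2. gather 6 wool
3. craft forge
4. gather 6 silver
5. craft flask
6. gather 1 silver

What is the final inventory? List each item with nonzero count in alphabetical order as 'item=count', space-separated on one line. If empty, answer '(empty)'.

After 1 (gather 6 bone): bone=6
After 2 (gather 6 wool): bone=6 wool=6
After 3 (craft forge): bone=2 forge=3 wool=3
After 4 (gather 6 silver): bone=2 forge=3 silver=6 wool=3
After 5 (craft flask): bone=2 flask=3 forge=1 silver=2 wool=3
After 6 (gather 1 silver): bone=2 flask=3 forge=1 silver=3 wool=3

Answer: bone=2 flask=3 forge=1 silver=3 wool=3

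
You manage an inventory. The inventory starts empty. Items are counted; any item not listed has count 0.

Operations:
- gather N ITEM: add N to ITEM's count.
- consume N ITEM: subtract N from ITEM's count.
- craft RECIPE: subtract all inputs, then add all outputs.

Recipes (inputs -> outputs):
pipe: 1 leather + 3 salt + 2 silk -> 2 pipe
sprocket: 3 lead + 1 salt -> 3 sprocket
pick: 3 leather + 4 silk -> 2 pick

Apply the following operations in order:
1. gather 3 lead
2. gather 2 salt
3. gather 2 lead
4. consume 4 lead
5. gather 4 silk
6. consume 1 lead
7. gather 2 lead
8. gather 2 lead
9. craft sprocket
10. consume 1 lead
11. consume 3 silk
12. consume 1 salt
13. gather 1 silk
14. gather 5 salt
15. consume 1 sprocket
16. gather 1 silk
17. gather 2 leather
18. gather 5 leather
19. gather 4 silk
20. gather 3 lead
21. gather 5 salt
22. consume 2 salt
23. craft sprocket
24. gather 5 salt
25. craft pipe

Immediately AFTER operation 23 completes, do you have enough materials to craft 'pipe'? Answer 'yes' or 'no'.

Answer: yes

Derivation:
After 1 (gather 3 lead): lead=3
After 2 (gather 2 salt): lead=3 salt=2
After 3 (gather 2 lead): lead=5 salt=2
After 4 (consume 4 lead): lead=1 salt=2
After 5 (gather 4 silk): lead=1 salt=2 silk=4
After 6 (consume 1 lead): salt=2 silk=4
After 7 (gather 2 lead): lead=2 salt=2 silk=4
After 8 (gather 2 lead): lead=4 salt=2 silk=4
After 9 (craft sprocket): lead=1 salt=1 silk=4 sprocket=3
After 10 (consume 1 lead): salt=1 silk=4 sprocket=3
After 11 (consume 3 silk): salt=1 silk=1 sprocket=3
After 12 (consume 1 salt): silk=1 sprocket=3
After 13 (gather 1 silk): silk=2 sprocket=3
After 14 (gather 5 salt): salt=5 silk=2 sprocket=3
After 15 (consume 1 sprocket): salt=5 silk=2 sprocket=2
After 16 (gather 1 silk): salt=5 silk=3 sprocket=2
After 17 (gather 2 leather): leather=2 salt=5 silk=3 sprocket=2
After 18 (gather 5 leather): leather=7 salt=5 silk=3 sprocket=2
After 19 (gather 4 silk): leather=7 salt=5 silk=7 sprocket=2
After 20 (gather 3 lead): lead=3 leather=7 salt=5 silk=7 sprocket=2
After 21 (gather 5 salt): lead=3 leather=7 salt=10 silk=7 sprocket=2
After 22 (consume 2 salt): lead=3 leather=7 salt=8 silk=7 sprocket=2
After 23 (craft sprocket): leather=7 salt=7 silk=7 sprocket=5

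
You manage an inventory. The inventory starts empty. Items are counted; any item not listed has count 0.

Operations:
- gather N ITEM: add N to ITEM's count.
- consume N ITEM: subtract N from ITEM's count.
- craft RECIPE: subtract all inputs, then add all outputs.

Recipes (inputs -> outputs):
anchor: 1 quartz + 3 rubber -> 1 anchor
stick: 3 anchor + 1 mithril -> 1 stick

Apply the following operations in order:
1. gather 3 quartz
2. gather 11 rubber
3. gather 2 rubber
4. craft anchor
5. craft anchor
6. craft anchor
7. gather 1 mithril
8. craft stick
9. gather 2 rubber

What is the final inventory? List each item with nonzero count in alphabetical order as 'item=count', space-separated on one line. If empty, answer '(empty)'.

Answer: rubber=6 stick=1

Derivation:
After 1 (gather 3 quartz): quartz=3
After 2 (gather 11 rubber): quartz=3 rubber=11
After 3 (gather 2 rubber): quartz=3 rubber=13
After 4 (craft anchor): anchor=1 quartz=2 rubber=10
After 5 (craft anchor): anchor=2 quartz=1 rubber=7
After 6 (craft anchor): anchor=3 rubber=4
After 7 (gather 1 mithril): anchor=3 mithril=1 rubber=4
After 8 (craft stick): rubber=4 stick=1
After 9 (gather 2 rubber): rubber=6 stick=1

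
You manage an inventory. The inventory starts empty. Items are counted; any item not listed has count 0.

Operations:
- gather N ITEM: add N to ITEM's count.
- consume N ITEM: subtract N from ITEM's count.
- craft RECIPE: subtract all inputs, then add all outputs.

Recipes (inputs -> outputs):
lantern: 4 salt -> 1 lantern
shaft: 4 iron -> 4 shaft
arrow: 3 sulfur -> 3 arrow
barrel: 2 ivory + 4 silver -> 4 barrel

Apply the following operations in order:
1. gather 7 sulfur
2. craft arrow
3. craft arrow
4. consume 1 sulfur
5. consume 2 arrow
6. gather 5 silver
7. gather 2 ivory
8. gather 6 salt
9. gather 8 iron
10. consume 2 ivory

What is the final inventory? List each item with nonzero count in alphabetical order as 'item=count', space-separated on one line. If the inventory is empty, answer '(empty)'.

Answer: arrow=4 iron=8 salt=6 silver=5

Derivation:
After 1 (gather 7 sulfur): sulfur=7
After 2 (craft arrow): arrow=3 sulfur=4
After 3 (craft arrow): arrow=6 sulfur=1
After 4 (consume 1 sulfur): arrow=6
After 5 (consume 2 arrow): arrow=4
After 6 (gather 5 silver): arrow=4 silver=5
After 7 (gather 2 ivory): arrow=4 ivory=2 silver=5
After 8 (gather 6 salt): arrow=4 ivory=2 salt=6 silver=5
After 9 (gather 8 iron): arrow=4 iron=8 ivory=2 salt=6 silver=5
After 10 (consume 2 ivory): arrow=4 iron=8 salt=6 silver=5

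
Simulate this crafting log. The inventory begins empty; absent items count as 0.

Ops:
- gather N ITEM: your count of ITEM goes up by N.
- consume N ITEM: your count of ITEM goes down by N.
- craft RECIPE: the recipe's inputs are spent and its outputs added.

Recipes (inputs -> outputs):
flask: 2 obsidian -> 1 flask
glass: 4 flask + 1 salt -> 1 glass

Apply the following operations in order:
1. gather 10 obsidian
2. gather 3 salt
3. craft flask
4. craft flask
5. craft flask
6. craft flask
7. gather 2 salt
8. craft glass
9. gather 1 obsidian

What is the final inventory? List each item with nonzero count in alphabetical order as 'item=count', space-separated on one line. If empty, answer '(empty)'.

Answer: glass=1 obsidian=3 salt=4

Derivation:
After 1 (gather 10 obsidian): obsidian=10
After 2 (gather 3 salt): obsidian=10 salt=3
After 3 (craft flask): flask=1 obsidian=8 salt=3
After 4 (craft flask): flask=2 obsidian=6 salt=3
After 5 (craft flask): flask=3 obsidian=4 salt=3
After 6 (craft flask): flask=4 obsidian=2 salt=3
After 7 (gather 2 salt): flask=4 obsidian=2 salt=5
After 8 (craft glass): glass=1 obsidian=2 salt=4
After 9 (gather 1 obsidian): glass=1 obsidian=3 salt=4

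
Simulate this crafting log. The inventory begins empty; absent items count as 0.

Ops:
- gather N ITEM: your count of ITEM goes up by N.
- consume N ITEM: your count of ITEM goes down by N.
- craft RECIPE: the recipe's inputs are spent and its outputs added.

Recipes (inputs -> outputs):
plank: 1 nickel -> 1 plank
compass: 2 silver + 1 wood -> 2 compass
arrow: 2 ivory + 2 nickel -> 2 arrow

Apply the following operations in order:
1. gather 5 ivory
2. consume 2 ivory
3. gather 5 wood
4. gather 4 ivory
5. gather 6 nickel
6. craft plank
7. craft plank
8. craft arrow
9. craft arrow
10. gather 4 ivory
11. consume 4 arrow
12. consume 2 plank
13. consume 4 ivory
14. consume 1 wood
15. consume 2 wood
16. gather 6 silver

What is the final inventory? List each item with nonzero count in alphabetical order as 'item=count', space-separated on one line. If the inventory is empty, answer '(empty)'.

Answer: ivory=3 silver=6 wood=2

Derivation:
After 1 (gather 5 ivory): ivory=5
After 2 (consume 2 ivory): ivory=3
After 3 (gather 5 wood): ivory=3 wood=5
After 4 (gather 4 ivory): ivory=7 wood=5
After 5 (gather 6 nickel): ivory=7 nickel=6 wood=5
After 6 (craft plank): ivory=7 nickel=5 plank=1 wood=5
After 7 (craft plank): ivory=7 nickel=4 plank=2 wood=5
After 8 (craft arrow): arrow=2 ivory=5 nickel=2 plank=2 wood=5
After 9 (craft arrow): arrow=4 ivory=3 plank=2 wood=5
After 10 (gather 4 ivory): arrow=4 ivory=7 plank=2 wood=5
After 11 (consume 4 arrow): ivory=7 plank=2 wood=5
After 12 (consume 2 plank): ivory=7 wood=5
After 13 (consume 4 ivory): ivory=3 wood=5
After 14 (consume 1 wood): ivory=3 wood=4
After 15 (consume 2 wood): ivory=3 wood=2
After 16 (gather 6 silver): ivory=3 silver=6 wood=2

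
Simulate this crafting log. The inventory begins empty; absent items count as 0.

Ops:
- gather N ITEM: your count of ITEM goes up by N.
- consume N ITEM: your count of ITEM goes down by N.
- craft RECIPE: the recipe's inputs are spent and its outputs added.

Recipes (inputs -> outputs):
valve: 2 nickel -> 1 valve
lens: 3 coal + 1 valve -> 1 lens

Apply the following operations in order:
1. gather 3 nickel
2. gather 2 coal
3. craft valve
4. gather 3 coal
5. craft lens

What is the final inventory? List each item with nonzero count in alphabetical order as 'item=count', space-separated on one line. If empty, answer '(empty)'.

Answer: coal=2 lens=1 nickel=1

Derivation:
After 1 (gather 3 nickel): nickel=3
After 2 (gather 2 coal): coal=2 nickel=3
After 3 (craft valve): coal=2 nickel=1 valve=1
After 4 (gather 3 coal): coal=5 nickel=1 valve=1
After 5 (craft lens): coal=2 lens=1 nickel=1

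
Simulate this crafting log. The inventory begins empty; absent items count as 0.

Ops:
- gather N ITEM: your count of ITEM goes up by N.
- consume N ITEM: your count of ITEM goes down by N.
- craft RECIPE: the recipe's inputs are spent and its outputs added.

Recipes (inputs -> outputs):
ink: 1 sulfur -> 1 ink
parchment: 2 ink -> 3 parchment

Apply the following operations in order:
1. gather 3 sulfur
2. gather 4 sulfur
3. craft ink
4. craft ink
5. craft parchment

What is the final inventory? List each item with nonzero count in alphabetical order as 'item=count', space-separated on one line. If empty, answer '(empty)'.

Answer: parchment=3 sulfur=5

Derivation:
After 1 (gather 3 sulfur): sulfur=3
After 2 (gather 4 sulfur): sulfur=7
After 3 (craft ink): ink=1 sulfur=6
After 4 (craft ink): ink=2 sulfur=5
After 5 (craft parchment): parchment=3 sulfur=5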